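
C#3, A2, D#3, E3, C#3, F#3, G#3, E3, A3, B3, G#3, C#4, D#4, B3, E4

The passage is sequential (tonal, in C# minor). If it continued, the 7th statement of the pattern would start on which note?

The 3-note cells begin on C#3, E3, G#3, B3, D#4 — each up a 3rd from the last.
Continuing: F#4 → A4. Statement 7 starts on A4.

A4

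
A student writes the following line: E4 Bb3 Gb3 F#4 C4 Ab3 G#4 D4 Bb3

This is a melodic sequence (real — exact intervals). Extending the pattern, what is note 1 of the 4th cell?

The unit is 3 notes. Position-1 pitches of the 3 shown cells: E4, F#4, G#4.
One more up a 2nd gives A#4.

A#4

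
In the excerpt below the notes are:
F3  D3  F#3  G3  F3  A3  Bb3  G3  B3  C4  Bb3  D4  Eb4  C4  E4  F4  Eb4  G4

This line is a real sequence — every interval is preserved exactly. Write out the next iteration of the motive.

Taking 6-note groups, the heads are F3, Bb3, Eb4: the pattern moves up a 4th.
From Ab4 the exact shape gives Ab4 F4 A4 Bb4 Ab4 C5.

Ab4 F4 A4 Bb4 Ab4 C5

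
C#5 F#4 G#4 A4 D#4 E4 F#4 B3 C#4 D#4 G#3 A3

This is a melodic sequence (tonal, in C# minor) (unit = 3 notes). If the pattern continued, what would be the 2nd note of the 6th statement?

C#3

With 3-note cells, note 2 of each statement runs F#4, D#4, B3, G#3.
Extending down a 3rd: E3 → C#3.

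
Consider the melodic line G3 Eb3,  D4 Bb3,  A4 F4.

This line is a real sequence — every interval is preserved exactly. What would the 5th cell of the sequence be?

B5 G5

The 2-note cells begin on G3, D4, A4 — each up a 5th from the last.
Extending up a 5th: E5 → B5.
So cell 5 is B5 G5.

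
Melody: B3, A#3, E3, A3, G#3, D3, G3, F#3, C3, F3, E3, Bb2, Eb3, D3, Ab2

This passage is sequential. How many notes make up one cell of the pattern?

3

Try groups of 3 (5 cells in 15 notes):
B3 A#3 E3 | A3 G#3 D3 | G3 F#3 C3 | F3 E3 Bb2 | Eb3 D3 Ab2
Every group is a transposition down a 2nd of the one before; no shorter unit works.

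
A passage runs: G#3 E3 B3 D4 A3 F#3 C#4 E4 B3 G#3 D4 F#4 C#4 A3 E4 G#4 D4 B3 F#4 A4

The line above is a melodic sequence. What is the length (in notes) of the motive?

There are 20 notes; a 4-note unit gives 5 cells:
G#3 E3 B3 D4 | A3 F#3 C#4 E4 | B3 G#3 D4 F#4 | C#4 A3 E4 G#4 | D4 B3 F#4 A4
That's a consistent up a 2nd shift per cell, and no other grouping gives one.

4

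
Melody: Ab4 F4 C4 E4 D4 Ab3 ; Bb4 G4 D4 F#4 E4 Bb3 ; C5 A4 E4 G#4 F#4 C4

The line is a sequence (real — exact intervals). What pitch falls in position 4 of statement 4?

With 6-note cells, note 4 of each statement runs E4, F#4, G#4.
One more up a 2nd gives A#4.

A#4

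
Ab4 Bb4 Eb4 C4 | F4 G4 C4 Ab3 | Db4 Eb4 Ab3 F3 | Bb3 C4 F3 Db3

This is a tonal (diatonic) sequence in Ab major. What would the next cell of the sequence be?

G3 Ab3 Db3 Bb2

The 4-note cells begin on Ab4, F4, Db4, Bb3 — each down a 3rd from the last.
Statement 5 starts on G3 and keeps the same diatonic contour: G3 Ab3 Db3 Bb2.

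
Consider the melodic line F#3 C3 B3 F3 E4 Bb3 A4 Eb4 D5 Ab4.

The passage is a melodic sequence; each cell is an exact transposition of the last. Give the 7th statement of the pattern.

C6 Gb5

The 2-note cells begin on F#3, B3, E4, A4, D5 — each up a 4th from the last.
Continuing the starts: G5 → C6.
From C6 the exact shape gives C6 Gb5.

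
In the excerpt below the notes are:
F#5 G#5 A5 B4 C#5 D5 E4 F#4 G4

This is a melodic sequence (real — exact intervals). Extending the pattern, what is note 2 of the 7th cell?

D2

Grouping in 3s, the 2nd note of each cell is G#5, C#5, F#4.
Each moves down a 5th. Continuing: B3 → E3 → A2 → D2.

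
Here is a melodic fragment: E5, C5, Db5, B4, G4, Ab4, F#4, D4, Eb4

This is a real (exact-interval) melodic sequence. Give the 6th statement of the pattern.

D#3 B2 C3

With a 3-note motive the entries are E5, B4, F#4, each down a 4th from the previous.
Extending down a 4th: C#4 → G#3 → D#3.
From D#3 the exact shape gives D#3 B2 C3.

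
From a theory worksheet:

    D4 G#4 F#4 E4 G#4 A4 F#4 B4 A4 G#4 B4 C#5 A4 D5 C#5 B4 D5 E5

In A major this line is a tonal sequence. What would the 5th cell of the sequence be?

With a 6-note motive the entries are D4, F#4, A4, each up a 3rd from the previous.
Continuing the starts: C#5 → E5.
So cell 5 is E5 A5 G#5 F#5 A5 B5.

E5 A5 G#5 F#5 A5 B5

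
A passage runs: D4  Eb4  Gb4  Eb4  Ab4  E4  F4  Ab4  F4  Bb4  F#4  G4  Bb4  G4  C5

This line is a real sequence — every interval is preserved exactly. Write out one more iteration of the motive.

G#4 A4 C5 A4 D5

Unit = 5 notes; the statements start on D4, E4, F#4, moving up a 2nd each time.
Statement 4 starts on G#4 and keeps the same exact contour: G#4 A4 C5 A4 D5.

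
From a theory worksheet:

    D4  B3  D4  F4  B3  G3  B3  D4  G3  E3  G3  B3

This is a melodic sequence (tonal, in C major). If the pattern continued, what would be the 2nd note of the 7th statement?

The unit is 4 notes. Position-2 pitches of the 3 shown cells: B3, G3, E3.
Extending down a 3rd: C3 → A2 → F2 → D2.

D2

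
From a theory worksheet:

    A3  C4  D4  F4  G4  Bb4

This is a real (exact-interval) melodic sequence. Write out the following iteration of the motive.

C5 Eb5

Taking 2-note groups, the heads are A3, D4, G4: the pattern moves up a 4th.
So cell 4 is C5 Eb5.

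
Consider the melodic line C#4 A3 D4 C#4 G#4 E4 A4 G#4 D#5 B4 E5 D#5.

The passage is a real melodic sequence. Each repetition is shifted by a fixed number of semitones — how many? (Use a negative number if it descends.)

Taking 4-note groups, the heads are C#4, G#4, D#5: the pattern moves up a 5th.
C#4→G#4 is 68 − 61 = 7 semitones.

7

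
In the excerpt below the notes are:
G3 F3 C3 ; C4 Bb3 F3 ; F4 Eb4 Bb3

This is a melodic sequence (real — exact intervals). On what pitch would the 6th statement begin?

The 3-note cells begin on G3, C4, F4 — each up a 4th from the last.
Continuing: Bb4 → Eb5 → Ab5. Statement 6 starts on Ab5.

Ab5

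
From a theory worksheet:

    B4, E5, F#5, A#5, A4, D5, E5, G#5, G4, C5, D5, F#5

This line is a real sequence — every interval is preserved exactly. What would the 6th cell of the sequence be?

Unit = 4 notes; the statements start on B4, A4, G4, moving down a 2nd each time.
Extending down a 2nd: F4 → Eb4 → Db4.
From Db4 the exact shape gives Db4 Gb4 Ab4 C5.

Db4 Gb4 Ab4 C5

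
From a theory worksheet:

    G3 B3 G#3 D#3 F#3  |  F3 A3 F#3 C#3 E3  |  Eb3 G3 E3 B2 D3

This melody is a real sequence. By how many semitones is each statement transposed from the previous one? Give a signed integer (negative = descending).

Taking 5-note groups, the heads are G3, F3, Eb3: the pattern moves down a 2nd.
G3 to F3 spans -2 semitones.

-2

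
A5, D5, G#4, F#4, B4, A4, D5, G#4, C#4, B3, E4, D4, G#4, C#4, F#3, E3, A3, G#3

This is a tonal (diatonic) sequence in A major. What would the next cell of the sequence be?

C#4 F#3 B2 A2 D3 C#3

Unit = 6 notes; the statements start on A5, D5, G#4, moving down a 5th each time.
So cell 4 is C#4 F#3 B2 A2 D3 C#3.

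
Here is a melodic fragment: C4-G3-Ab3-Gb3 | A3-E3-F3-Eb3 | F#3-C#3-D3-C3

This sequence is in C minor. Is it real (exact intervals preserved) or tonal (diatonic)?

Each cell has the same semitone pattern (-5, 1, -2) — intervals are preserved exactly.
And Gb3 lies outside C minor, so the sequence is real rather than tonal.

real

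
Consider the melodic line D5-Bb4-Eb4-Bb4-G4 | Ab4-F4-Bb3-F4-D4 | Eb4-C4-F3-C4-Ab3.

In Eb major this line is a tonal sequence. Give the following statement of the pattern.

The 5-note cells begin on D5, Ab4, Eb4 — each down a 4th from the last.
So cell 4 is Bb3 G3 C3 G3 Eb3.

Bb3 G3 C3 G3 Eb3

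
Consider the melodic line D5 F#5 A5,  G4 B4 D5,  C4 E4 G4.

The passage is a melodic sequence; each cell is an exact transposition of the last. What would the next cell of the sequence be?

With a 3-note motive the entries are D5, G4, C4, each down a 5th from the previous.
From F3 the exact shape gives F3 A3 C4.

F3 A3 C4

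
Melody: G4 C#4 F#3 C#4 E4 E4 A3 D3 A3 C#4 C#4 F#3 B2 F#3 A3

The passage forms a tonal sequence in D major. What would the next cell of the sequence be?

Unit = 5 notes; the statements start on G4, E4, C#4, moving down a 3rd each time.
Statement 4 starts on A3 and keeps the same diatonic contour: A3 D3 G2 D3 F#3.

A3 D3 G2 D3 F#3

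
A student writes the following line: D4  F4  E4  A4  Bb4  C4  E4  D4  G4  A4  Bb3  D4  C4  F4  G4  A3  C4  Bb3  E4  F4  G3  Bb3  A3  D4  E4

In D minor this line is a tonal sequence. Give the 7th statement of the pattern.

E3 G3 F3 Bb3 C4

With a 5-note motive the entries are D4, C4, Bb3, A3, G3, each down a 2nd from the previous.
Continuing the starts: F3 → E3.
So cell 7 is E3 G3 F3 Bb3 C4.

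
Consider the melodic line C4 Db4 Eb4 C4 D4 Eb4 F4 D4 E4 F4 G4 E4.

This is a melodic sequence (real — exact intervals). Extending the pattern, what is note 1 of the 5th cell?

G#4

With 4-note cells, note 1 of each statement runs C4, D4, E4.
Extending up a 2nd: F#4 → G#4.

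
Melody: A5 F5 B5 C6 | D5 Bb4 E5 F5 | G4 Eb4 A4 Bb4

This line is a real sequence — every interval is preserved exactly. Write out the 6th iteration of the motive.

Bb2 Gb2 C3 Db3

Unit = 4 notes; the statements start on A5, D5, G4, moving down a 5th each time.
Continuing the starts: C4 → F3 → Bb2.
So cell 6 is Bb2 Gb2 C3 Db3.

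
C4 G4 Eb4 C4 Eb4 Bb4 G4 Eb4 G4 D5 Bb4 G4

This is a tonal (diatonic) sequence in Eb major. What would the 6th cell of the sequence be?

F5 C6 Ab5 F5

Unit = 4 notes; the statements start on C4, Eb4, G4, moving up a 3rd each time.
Carrying on: Bb4 → D5 → F5.
So cell 6 is F5 C6 Ab5 F5.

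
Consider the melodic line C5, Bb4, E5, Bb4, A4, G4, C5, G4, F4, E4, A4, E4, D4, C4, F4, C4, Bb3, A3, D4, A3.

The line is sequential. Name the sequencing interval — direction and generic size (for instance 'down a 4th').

Unit = 4 notes; the statements start on C5, A4, F4, D4, Bb3, moving down a 3rd each time.
C5 to A4 is down a 3rd.

down a 3rd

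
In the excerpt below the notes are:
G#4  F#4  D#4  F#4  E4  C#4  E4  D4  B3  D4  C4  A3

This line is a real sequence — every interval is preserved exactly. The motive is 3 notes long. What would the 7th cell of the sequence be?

Ab3 Gb3 Eb3

Taking 3-note groups, the heads are G#4, F#4, E4, D4: the pattern moves down a 2nd.
Carrying on: C4 → Bb3 → Ab3.
Statement 7 starts on Ab3 and keeps the same exact contour: Ab3 Gb3 Eb3.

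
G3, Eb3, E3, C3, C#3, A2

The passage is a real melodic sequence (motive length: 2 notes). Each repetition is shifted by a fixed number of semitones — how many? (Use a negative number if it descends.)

-3

Unit = 2 notes; the statements start on G3, E3, C#3, moving down a 3rd each time.
G3 to E3 spans -3 semitones.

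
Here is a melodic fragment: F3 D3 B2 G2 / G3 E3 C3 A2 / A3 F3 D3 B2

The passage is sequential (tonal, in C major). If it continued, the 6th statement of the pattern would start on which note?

D4

The 4-note cells begin on F3, G3, A3 — each up a 2nd from the last.
Extending the heads up a 2nd: B3 → C4 → D4.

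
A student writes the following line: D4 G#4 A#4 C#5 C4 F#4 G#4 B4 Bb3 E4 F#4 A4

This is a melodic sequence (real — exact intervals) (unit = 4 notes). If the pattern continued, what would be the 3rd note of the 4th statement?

The unit is 4 notes. Position-3 pitches of the 3 shown cells: A#4, G#4, F#4.
From F#4, down a 2nd gives E4.

E4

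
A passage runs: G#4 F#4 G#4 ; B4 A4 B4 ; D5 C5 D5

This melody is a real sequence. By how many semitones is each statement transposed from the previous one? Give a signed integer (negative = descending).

3

With a 3-note motive the entries are G#4, B4, D5, each up a 3rd from the previous.
Counting half-steps from G#4 to B4: 3.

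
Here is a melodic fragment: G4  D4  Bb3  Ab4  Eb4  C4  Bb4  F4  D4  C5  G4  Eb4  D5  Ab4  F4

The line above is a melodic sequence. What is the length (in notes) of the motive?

3

15 notes total. Splitting into 5 groups of 3:
G4 D4 Bb3 | Ab4 Eb4 C4 | Bb4 F4 D4 | C5 G4 Eb4 | D5 Ab4 F4
Each cell is the previous one up a 2nd — so the unit is 3 notes.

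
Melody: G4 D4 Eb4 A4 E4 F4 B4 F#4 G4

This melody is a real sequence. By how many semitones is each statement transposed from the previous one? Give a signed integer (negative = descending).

2

The 3-note cells begin on G4, A4, B4 — each up a 2nd from the last.
G4 to A4 spans +2 semitones.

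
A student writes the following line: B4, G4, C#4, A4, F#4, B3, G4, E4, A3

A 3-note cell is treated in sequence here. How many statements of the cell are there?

9 notes in groups of 3 gives 9/3 = 3 statements.
Starts: B4, A4, G4 — each down a 2nd.

3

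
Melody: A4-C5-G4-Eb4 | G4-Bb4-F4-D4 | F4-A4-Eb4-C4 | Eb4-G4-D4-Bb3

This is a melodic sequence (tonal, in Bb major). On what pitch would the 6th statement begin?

With a 4-note motive the entries are A4, G4, F4, Eb4, each down a 2nd from the previous.
Continuing: D4 → C4. Statement 6 starts on C4.

C4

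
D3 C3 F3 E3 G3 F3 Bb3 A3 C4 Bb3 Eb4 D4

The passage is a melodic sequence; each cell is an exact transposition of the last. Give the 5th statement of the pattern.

With a 4-note motive the entries are D3, G3, C4, each up a 4th from the previous.
Extending up a 4th: F4 → Bb4.
From Bb4 the exact shape gives Bb4 Ab4 Db5 C5.

Bb4 Ab4 Db5 C5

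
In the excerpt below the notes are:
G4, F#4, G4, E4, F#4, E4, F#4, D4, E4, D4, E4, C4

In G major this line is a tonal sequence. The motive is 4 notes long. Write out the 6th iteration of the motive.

B3 A3 B3 G3

Taking 4-note groups, the heads are G4, F#4, E4: the pattern moves down a 2nd.
Carrying on: D4 → C4 → B3.
So cell 6 is B3 A3 B3 G3.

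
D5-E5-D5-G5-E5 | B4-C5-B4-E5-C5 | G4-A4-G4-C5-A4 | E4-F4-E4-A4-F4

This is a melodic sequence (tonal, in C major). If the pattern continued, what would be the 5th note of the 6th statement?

With 5-note cells, note 5 of each statement runs E5, C5, A4, F4.
Carrying that down a 3rd forward: D4 → B3.

B3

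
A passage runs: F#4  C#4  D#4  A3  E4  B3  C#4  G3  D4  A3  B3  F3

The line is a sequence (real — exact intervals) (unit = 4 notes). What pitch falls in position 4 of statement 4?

Eb3

The unit is 4 notes. Position-4 pitches of the 3 shown cells: A3, G3, F3.
From F3, down a 2nd gives Eb3.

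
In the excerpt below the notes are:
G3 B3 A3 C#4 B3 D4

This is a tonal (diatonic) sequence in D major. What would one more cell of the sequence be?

Taking 2-note groups, the heads are G3, A3, B3: the pattern moves up a 2nd.
From C#4 the diatonic shape gives C#4 E4.

C#4 E4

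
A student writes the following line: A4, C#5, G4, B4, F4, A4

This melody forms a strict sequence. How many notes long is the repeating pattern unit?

6 notes total. Splitting into 3 groups of 2:
A4 C#5 | G4 B4 | F4 A4
That's a consistent down a 2nd shift per cell, and no other grouping gives one.

2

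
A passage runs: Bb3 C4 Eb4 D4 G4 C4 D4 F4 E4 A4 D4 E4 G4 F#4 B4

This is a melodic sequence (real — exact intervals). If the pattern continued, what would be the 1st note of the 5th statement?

F#4

Grouping in 5s, the 1st note of each cell is Bb3, C4, D4.
Extending up a 2nd: E4 → F#4.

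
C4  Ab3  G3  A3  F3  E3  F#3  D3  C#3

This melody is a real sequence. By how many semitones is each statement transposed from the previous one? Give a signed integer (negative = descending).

-3

With a 3-note motive the entries are C4, A3, F#3, each down a 3rd from the previous.
Counting half-steps from C4 to A3: -3.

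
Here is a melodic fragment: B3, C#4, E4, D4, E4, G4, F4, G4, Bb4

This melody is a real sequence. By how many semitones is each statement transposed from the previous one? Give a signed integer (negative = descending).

3

The 3-note cells begin on B3, D4, F4 — each up a 3rd from the last.
B3 to D4 spans +3 semitones.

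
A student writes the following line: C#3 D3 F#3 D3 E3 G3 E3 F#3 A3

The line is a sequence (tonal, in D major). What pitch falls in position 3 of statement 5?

C#4

Grouping in 3s, the 3rd note of each cell is F#3, G3, A3.
Extending up a 2nd: B3 → C#4.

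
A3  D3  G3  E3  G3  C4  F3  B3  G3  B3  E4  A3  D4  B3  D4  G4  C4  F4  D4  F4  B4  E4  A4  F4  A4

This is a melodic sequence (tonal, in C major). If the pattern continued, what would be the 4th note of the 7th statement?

The unit is 5 notes. Position-4 pitches of the 5 shown cells: E3, G3, B3, D4, F4.
Extending up a 3rd: A4 → C5.

C5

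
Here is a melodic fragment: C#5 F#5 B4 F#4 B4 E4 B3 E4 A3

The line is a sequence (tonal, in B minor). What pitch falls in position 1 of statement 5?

The unit is 3 notes. Position-1 pitches of the 3 shown cells: C#5, F#4, B3.
Extending down a 5th: E3 → A2.

A2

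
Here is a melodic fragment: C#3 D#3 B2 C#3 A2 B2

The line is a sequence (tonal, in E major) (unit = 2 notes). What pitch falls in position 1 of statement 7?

With 2-note cells, note 1 of each statement runs C#3, B2, A2.
Carrying that down a 2nd forward: G#2 → F#2 → E2 → D#2.

D#2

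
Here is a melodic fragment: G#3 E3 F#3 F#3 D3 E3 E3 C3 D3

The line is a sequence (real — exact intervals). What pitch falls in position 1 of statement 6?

With 3-note cells, note 1 of each statement runs G#3, F#3, E3.
Each moves down a 2nd. Continuing: D3 → C3 → Bb2.

Bb2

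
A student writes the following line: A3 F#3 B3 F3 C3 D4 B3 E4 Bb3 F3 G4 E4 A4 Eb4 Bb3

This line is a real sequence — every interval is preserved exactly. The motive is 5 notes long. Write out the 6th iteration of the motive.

The 5-note cells begin on A3, D4, G4 — each up a 4th from the last.
Carrying on: C5 → F5 → Bb5.
Statement 6 starts on Bb5 and keeps the same exact contour: Bb5 G5 C6 Gb5 Db5.

Bb5 G5 C6 Gb5 Db5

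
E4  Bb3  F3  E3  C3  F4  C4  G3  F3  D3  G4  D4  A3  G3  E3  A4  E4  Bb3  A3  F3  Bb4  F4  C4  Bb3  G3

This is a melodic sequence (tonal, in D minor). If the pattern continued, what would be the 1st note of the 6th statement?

Grouping in 5s, the 1st note of each cell is E4, F4, G4, A4, Bb4.
One more up a 2nd gives C5.

C5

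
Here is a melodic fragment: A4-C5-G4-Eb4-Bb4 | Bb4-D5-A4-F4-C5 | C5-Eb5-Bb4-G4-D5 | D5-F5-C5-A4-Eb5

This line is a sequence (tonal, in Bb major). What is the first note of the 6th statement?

F5

With a 5-note motive the entries are A4, Bb4, C5, D5, each up a 2nd from the previous.
Extending the heads up a 2nd: Eb5 → F5.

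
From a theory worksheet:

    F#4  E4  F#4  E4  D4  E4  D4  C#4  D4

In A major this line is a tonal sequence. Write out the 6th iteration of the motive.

Taking 3-note groups, the heads are F#4, E4, D4: the pattern moves down a 2nd.
Extending down a 2nd: C#4 → B3 → A3.
So cell 6 is A3 G#3 A3.

A3 G#3 A3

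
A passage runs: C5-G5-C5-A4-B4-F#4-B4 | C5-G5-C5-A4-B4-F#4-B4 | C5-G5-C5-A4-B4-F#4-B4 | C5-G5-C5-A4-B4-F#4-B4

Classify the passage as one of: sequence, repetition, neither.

repetition

Each 7-note cell is identical (C5 G5 C5 A4 B4 F#4 B4), restated at the same pitch.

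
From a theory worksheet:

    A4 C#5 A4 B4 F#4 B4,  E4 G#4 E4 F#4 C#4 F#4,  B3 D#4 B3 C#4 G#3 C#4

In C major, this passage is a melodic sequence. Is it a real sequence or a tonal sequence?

real

Each cell has the same semitone pattern (4, -4, 2, -5, 5) — intervals are preserved exactly.
And C#5 lies outside C major, so the sequence is real rather than tonal.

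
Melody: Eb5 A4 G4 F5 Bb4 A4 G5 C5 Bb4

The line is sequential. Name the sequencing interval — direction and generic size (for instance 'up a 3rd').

Taking 3-note groups, the heads are Eb5, F5, G5: the pattern moves up a 2nd.
From Eb5 to F5: up a 2nd.

up a 2nd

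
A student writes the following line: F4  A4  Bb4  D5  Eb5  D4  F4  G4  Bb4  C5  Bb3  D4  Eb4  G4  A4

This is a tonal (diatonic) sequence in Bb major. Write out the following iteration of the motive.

G3 Bb3 C4 Eb4 F4

Unit = 5 notes; the statements start on F4, D4, Bb3, moving down a 3rd each time.
So cell 4 is G3 Bb3 C4 Eb4 F4.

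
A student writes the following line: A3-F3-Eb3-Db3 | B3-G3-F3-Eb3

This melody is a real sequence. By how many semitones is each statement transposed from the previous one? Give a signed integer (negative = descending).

The 4-note cells begin on A3, B3 — each up a 2nd from the last.
A3 to B3 spans +2 semitones.

2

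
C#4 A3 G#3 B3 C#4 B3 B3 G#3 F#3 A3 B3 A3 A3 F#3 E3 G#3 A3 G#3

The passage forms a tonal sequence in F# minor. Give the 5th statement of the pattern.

F#3 D3 C#3 E3 F#3 E3

Unit = 6 notes; the statements start on C#4, B3, A3, moving down a 2nd each time.
Carrying on: G#3 → F#3.
Statement 5 starts on F#3 and keeps the same diatonic contour: F#3 D3 C#3 E3 F#3 E3.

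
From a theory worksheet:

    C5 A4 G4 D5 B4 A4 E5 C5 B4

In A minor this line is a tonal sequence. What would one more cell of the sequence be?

Unit = 3 notes; the statements start on C5, D5, E5, moving up a 2nd each time.
So cell 4 is F5 D5 C5.

F5 D5 C5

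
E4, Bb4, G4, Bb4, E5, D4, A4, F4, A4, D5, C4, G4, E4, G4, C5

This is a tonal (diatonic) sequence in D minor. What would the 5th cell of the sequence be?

With a 5-note motive the entries are E4, D4, C4, each down a 2nd from the previous.
Extending down a 2nd: Bb3 → A3.
From A3 the diatonic shape gives A3 E4 C4 E4 A4.

A3 E4 C4 E4 A4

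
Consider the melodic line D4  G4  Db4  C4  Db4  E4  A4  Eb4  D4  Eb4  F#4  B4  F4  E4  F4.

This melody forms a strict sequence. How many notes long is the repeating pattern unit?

5

Try groups of 5 (3 cells in 15 notes):
D4 G4 Db4 C4 Db4 | E4 A4 Eb4 D4 Eb4 | F#4 B4 F4 E4 F4
Each cell is the previous one up a 2nd — so the unit is 5 notes.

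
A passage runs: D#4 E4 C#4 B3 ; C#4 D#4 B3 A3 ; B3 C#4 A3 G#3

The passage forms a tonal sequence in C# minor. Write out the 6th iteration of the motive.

The 4-note cells begin on D#4, C#4, B3 — each down a 2nd from the last.
Extending down a 2nd: A3 → G#3 → F#3.
So cell 6 is F#3 G#3 E3 D#3.

F#3 G#3 E3 D#3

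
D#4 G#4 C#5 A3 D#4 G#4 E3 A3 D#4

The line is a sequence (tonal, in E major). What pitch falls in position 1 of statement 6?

The unit is 3 notes. Position-1 pitches of the 3 shown cells: D#4, A3, E3.
Carrying that down a 4th forward: B2 → F#2 → C#2.

C#2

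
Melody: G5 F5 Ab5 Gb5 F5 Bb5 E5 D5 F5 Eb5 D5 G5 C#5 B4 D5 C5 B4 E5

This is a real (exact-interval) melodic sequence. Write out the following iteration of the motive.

A#4 G#4 B4 A4 G#4 C#5

The 6-note cells begin on G5, E5, C#5 — each down a 3rd from the last.
So cell 4 is A#4 G#4 B4 A4 G#4 C#5.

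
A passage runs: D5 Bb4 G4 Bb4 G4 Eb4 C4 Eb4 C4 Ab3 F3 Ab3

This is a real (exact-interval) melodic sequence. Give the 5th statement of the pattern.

The 4-note cells begin on D5, G4, C4 — each down a 5th from the last.
Continuing the starts: F3 → Bb2.
Statement 5 starts on Bb2 and keeps the same exact contour: Bb2 Gb2 Eb2 Gb2.

Bb2 Gb2 Eb2 Gb2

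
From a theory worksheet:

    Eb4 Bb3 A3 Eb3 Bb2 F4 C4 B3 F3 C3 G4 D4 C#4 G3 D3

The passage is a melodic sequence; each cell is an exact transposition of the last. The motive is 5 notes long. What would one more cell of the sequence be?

A4 E4 D#4 A3 E3

Unit = 5 notes; the statements start on Eb4, F4, G4, moving up a 2nd each time.
Statement 4 starts on A4 and keeps the same exact contour: A4 E4 D#4 A3 E3.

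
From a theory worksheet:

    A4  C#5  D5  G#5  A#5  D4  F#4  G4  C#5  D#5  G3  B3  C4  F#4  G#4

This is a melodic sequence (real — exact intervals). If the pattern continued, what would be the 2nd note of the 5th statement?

The unit is 5 notes. Position-2 pitches of the 3 shown cells: C#5, F#4, B3.
Extending down a 5th: E3 → A2.

A2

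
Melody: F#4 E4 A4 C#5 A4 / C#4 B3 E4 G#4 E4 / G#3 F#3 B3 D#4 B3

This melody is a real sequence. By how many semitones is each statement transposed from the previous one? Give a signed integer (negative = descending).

-5

The 5-note cells begin on F#4, C#4, G#3 — each down a 4th from the last.
F#4→C#4 is 61 − 66 = -5 semitones.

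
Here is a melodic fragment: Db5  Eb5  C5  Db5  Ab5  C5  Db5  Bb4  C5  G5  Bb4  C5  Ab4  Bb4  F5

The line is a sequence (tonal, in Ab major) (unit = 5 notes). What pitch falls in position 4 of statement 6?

With 5-note cells, note 4 of each statement runs Db5, C5, Bb4.
Extending down a 2nd: Ab4 → G4 → F4.

F4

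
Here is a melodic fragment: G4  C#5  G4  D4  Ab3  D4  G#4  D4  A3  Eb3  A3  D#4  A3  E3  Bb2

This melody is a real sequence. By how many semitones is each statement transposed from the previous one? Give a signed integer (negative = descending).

Unit = 5 notes; the statements start on G4, D4, A3, moving down a 4th each time.
G4 to D4 spans -5 semitones.

-5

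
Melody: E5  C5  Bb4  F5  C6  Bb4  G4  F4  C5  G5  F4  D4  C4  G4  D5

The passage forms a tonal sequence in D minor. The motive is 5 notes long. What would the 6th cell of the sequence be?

D3 Bb2 A2 E3 Bb3

The 5-note cells begin on E5, Bb4, F4 — each down a 4th from the last.
Continuing the starts: C4 → G3 → D3.
Statement 6 starts on D3 and keeps the same diatonic contour: D3 Bb2 A2 E3 Bb3.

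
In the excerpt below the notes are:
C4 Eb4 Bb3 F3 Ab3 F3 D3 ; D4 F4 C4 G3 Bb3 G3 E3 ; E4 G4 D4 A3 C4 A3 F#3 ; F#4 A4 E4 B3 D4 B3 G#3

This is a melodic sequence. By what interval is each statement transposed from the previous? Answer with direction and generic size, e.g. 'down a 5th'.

up a 2nd

With a 7-note motive the entries are C4, D4, E4, F#4, each up a 2nd from the previous.
From C4 to D4: up a 2nd.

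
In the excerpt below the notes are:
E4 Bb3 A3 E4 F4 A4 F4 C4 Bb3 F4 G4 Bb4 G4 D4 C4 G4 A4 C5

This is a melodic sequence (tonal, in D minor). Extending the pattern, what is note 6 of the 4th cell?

With 6-note cells, note 6 of each statement runs A4, Bb4, C5.
One more up a 2nd gives D5.

D5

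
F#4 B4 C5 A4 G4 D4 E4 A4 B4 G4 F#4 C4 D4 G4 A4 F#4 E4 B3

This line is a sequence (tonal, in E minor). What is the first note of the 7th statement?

G3

The 6-note cells begin on F#4, E4, D4 — each down a 2nd from the last.
Continuing: C4 → B3 → A3 → G3. Statement 7 starts on G3.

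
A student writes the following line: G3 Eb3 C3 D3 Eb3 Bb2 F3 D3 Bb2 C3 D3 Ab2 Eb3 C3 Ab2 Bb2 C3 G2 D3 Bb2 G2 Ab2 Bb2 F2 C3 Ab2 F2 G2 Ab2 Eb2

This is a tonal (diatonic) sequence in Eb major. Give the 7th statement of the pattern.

Ab2 F2 D2 Eb2 F2 C2

Taking 6-note groups, the heads are G3, F3, Eb3, D3, C3: the pattern moves down a 2nd.
Continuing the starts: Bb2 → Ab2.
From Ab2 the diatonic shape gives Ab2 F2 D2 Eb2 F2 C2.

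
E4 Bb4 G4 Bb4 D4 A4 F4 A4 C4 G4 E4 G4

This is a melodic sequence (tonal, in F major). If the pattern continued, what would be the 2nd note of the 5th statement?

With 4-note cells, note 2 of each statement runs Bb4, A4, G4.
Each moves down a 2nd. Continuing: F4 → E4.

E4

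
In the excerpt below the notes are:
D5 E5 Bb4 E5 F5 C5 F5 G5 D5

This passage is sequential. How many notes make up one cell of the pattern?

3

9 notes total. Splitting into 3 groups of 3:
D5 E5 Bb4 | E5 F5 C5 | F5 G5 D5
Every group is a transposition up a 2nd of the one before; no shorter unit works.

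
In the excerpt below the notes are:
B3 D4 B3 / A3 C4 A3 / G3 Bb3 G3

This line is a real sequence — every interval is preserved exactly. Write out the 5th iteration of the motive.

Taking 3-note groups, the heads are B3, A3, G3: the pattern moves down a 2nd.
Continuing the starts: F3 → Eb3.
From Eb3 the exact shape gives Eb3 Gb3 Eb3.

Eb3 Gb3 Eb3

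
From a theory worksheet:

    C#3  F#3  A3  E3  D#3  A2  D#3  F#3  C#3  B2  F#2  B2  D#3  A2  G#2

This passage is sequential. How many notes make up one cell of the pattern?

15 notes total. Splitting into 3 groups of 5:
C#3 F#3 A3 E3 D#3 | A2 D#3 F#3 C#3 B2 | F#2 B2 D#3 A2 G#2
That's a consistent down a 3rd shift per cell, and no other grouping gives one.

5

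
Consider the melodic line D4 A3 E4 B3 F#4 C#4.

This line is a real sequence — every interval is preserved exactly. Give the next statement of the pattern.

G#4 D#4

The 2-note cells begin on D4, E4, F#4 — each up a 2nd from the last.
Statement 4 starts on G#4 and keeps the same exact contour: G#4 D#4.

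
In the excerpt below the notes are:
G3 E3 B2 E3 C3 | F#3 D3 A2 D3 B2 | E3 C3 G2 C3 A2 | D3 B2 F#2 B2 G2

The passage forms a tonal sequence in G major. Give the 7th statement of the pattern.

The 5-note cells begin on G3, F#3, E3, D3 — each down a 2nd from the last.
Carrying on: C3 → B2 → A2.
So cell 7 is A2 F#2 C2 F#2 D2.

A2 F#2 C2 F#2 D2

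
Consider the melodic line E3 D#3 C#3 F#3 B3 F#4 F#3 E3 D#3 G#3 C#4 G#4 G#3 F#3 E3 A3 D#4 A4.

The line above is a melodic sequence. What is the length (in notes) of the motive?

6

18 notes total. Splitting into 3 groups of 6:
E3 D#3 C#3 F#3 B3 F#4 | F#3 E3 D#3 G#3 C#4 G#4 | G#3 F#3 E3 A3 D#4 A4
Each cell is the previous one up a 2nd — so the unit is 6 notes.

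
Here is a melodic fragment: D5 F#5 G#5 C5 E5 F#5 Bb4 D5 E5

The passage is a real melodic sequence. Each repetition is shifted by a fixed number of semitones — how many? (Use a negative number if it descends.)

The 3-note cells begin on D5, C5, Bb4 — each down a 2nd from the last.
D5 to C5 spans -2 semitones.

-2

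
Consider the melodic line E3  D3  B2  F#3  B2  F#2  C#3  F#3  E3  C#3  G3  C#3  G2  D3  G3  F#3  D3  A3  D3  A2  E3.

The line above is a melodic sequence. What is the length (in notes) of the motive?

Try groups of 7 (3 cells in 21 notes):
E3 D3 B2 F#3 B2 F#2 C#3 | F#3 E3 C#3 G3 C#3 G2 D3 | G3 F#3 D3 A3 D3 A2 E3
Each cell is the previous one up a 2nd — so the unit is 7 notes.

7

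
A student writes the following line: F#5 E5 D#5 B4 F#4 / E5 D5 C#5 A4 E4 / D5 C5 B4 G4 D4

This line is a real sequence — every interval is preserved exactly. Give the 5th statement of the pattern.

Bb4 Ab4 G4 Eb4 Bb3

Taking 5-note groups, the heads are F#5, E5, D5: the pattern moves down a 2nd.
Continuing the starts: C5 → Bb4.
So cell 5 is Bb4 Ab4 G4 Eb4 Bb3.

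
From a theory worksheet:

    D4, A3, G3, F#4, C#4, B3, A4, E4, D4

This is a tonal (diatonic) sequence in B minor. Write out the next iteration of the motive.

C#5 G4 F#4

With a 3-note motive the entries are D4, F#4, A4, each up a 3rd from the previous.
So cell 4 is C#5 G4 F#4.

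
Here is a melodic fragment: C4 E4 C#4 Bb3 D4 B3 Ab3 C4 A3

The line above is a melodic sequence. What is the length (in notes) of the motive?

There are 9 notes; a 3-note unit gives 3 cells:
C4 E4 C#4 | Bb3 D4 B3 | Ab3 C4 A3
Each cell is the previous one down a 2nd — so the unit is 3 notes.

3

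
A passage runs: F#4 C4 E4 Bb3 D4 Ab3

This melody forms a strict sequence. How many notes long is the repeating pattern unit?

6 notes total. Splitting into 3 groups of 2:
F#4 C4 | E4 Bb3 | D4 Ab3
Every group is a transposition down a 2nd of the one before; no shorter unit works.

2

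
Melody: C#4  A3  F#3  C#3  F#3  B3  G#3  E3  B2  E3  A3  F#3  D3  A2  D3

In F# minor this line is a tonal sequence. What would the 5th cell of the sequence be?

With a 5-note motive the entries are C#4, B3, A3, each down a 2nd from the previous.
Carrying on: G#3 → F#3.
Statement 5 starts on F#3 and keeps the same diatonic contour: F#3 D3 B2 F#2 B2.

F#3 D3 B2 F#2 B2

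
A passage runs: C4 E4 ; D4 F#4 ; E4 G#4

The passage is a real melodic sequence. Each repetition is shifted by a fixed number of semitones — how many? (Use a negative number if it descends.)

Taking 2-note groups, the heads are C4, D4, E4: the pattern moves up a 2nd.
Counting half-steps from C4 to D4: 2.

2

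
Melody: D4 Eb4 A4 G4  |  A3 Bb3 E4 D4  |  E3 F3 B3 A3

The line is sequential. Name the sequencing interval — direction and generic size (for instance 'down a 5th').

Unit = 4 notes; the statements start on D4, A3, E3, moving down a 4th each time.
D4 to A3 is down a 4th.

down a 4th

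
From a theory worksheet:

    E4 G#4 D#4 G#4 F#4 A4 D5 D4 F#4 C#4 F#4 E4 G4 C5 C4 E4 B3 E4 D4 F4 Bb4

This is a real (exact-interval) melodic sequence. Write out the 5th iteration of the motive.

With a 7-note motive the entries are E4, D4, C4, each down a 2nd from the previous.
Extending down a 2nd: Bb3 → Ab3.
So cell 5 is Ab3 C4 G3 C4 Bb3 Db4 Gb4.

Ab3 C4 G3 C4 Bb3 Db4 Gb4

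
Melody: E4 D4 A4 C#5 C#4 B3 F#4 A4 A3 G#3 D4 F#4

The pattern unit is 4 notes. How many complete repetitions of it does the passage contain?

3

12 notes in groups of 4 gives 12/4 = 3 statements.
Starts: E4, C#4, A3 — each down a 3rd.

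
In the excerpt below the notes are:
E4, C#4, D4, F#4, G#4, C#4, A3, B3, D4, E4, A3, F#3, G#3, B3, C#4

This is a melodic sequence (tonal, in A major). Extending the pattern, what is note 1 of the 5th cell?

D3

Grouping in 5s, the 1st note of each cell is E4, C#4, A3.
Each moves down a 3rd. Continuing: F#3 → D3.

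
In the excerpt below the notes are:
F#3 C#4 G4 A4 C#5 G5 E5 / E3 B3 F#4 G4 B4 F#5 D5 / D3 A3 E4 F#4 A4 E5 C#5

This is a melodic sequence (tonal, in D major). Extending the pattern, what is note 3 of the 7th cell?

With 7-note cells, note 3 of each statement runs G4, F#4, E4.
Carrying that down a 2nd forward: D4 → C#4 → B3 → A3.

A3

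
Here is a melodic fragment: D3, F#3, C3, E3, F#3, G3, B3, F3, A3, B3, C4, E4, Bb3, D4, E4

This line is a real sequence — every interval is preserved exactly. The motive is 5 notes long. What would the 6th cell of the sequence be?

Eb5 G5 Db5 F5 G5

The 5-note cells begin on D3, G3, C4 — each up a 4th from the last.
Extending up a 4th: F4 → Bb4 → Eb5.
So cell 6 is Eb5 G5 Db5 F5 G5.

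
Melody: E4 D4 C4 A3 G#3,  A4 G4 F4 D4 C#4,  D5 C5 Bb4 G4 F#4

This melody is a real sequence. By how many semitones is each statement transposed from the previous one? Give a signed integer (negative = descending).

Unit = 5 notes; the statements start on E4, A4, D5, moving up a 4th each time.
E4 to A4 spans +5 semitones.

5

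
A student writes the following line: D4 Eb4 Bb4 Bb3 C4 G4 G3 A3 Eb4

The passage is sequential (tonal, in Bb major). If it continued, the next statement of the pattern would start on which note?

Eb3

Unit = 3 notes; the statements start on D4, Bb3, G3, moving down a 3rd each time.
The next head, down a 3rd from G3, is Eb3.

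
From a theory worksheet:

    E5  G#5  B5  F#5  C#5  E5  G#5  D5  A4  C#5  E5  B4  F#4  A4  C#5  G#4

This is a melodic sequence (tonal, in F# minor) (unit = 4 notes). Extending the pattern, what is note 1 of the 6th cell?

B3

With 4-note cells, note 1 of each statement runs E5, C#5, A4, F#4.
Extending down a 3rd: D4 → B3.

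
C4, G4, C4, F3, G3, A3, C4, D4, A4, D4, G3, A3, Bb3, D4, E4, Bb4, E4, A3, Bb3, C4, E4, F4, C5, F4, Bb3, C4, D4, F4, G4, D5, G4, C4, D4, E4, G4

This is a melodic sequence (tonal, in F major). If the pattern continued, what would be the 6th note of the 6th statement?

The unit is 7 notes. Position-6 pitches of the 5 shown cells: A3, Bb3, C4, D4, E4.
Each moves up a 2nd; the next is F4.

F4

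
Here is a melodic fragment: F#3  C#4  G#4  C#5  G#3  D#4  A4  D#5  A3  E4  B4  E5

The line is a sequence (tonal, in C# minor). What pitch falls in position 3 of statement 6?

The unit is 4 notes. Position-3 pitches of the 3 shown cells: G#4, A4, B4.
Each moves up a 2nd. Continuing: C#5 → D#5 → E5.

E5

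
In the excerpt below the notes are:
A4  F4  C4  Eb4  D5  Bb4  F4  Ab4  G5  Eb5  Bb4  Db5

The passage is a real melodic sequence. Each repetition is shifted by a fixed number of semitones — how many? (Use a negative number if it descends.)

Taking 4-note groups, the heads are A4, D5, G5: the pattern moves up a 4th.
A4 to D5 spans +5 semitones.

5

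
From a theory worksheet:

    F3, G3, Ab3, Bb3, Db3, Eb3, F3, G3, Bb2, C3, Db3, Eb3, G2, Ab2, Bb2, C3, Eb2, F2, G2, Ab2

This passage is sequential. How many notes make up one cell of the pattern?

Try groups of 4 (5 cells in 20 notes):
F3 G3 Ab3 Bb3 | Db3 Eb3 F3 G3 | Bb2 C3 Db3 Eb3 | G2 Ab2 Bb2 C3 | Eb2 F2 G2 Ab2
That's a consistent down a 3rd shift per cell, and no other grouping gives one.

4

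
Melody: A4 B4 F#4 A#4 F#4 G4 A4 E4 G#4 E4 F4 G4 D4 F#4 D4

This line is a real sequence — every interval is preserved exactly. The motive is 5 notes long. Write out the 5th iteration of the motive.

Unit = 5 notes; the statements start on A4, G4, F4, moving down a 2nd each time.
Extending down a 2nd: Eb4 → Db4.
From Db4 the exact shape gives Db4 Eb4 Bb3 D4 Bb3.

Db4 Eb4 Bb3 D4 Bb3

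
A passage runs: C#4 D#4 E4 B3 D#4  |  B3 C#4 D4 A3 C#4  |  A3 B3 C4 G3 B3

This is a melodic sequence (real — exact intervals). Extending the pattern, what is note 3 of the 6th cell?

With 5-note cells, note 3 of each statement runs E4, D4, C4.
Carrying that down a 2nd forward: Bb3 → Ab3 → Gb3.

Gb3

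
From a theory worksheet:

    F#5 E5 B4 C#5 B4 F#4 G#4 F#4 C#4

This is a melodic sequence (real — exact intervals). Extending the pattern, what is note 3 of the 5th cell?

D#3

The unit is 3 notes. Position-3 pitches of the 3 shown cells: B4, F#4, C#4.
Each moves down a 4th. Continuing: G#3 → D#3.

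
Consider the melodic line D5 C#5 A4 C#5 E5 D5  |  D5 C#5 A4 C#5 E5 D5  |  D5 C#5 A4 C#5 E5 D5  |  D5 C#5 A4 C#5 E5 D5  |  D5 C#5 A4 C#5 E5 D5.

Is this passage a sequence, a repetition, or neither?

repetition

Each 6-note cell is identical (D5 C#5 A4 C#5 E5 D5), restated at the same pitch.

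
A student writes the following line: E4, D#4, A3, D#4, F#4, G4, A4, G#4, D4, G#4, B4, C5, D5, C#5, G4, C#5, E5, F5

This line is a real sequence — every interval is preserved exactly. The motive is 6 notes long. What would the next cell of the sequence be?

The 6-note cells begin on E4, A4, D5 — each up a 4th from the last.
So cell 4 is G5 F#5 C5 F#5 A5 Bb5.

G5 F#5 C5 F#5 A5 Bb5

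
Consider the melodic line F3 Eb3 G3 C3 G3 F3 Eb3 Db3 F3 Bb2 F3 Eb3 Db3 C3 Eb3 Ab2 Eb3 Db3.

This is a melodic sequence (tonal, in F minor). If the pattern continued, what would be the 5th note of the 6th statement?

Bb2

With 6-note cells, note 5 of each statement runs G3, F3, Eb3.
Each moves down a 2nd. Continuing: Db3 → C3 → Bb2.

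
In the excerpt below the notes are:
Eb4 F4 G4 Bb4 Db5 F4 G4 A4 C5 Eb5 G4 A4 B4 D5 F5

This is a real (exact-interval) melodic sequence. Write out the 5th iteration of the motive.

Taking 5-note groups, the heads are Eb4, F4, G4: the pattern moves up a 2nd.
Carrying on: A4 → B4.
So cell 5 is B4 C#5 D#5 F#5 A5.

B4 C#5 D#5 F#5 A5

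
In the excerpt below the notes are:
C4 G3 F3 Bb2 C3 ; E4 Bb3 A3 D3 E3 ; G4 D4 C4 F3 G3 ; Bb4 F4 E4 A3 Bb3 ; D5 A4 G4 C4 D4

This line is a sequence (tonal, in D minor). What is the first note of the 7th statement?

A5

The 5-note cells begin on C4, E4, G4, Bb4, D5 — each up a 3rd from the last.
Extending the heads up a 3rd: F5 → A5.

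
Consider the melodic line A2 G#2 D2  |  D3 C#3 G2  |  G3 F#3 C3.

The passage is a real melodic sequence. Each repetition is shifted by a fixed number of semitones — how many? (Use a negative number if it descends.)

With a 3-note motive the entries are A2, D3, G3, each up a 4th from the previous.
A2 to D3 spans +5 semitones.

5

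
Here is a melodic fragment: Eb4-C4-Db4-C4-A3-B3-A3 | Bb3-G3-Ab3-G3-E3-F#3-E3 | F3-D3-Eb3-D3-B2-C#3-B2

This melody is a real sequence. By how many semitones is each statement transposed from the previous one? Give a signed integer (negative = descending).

Unit = 7 notes; the statements start on Eb4, Bb3, F3, moving down a 4th each time.
Eb4→Bb3 is 58 − 63 = -5 semitones.

-5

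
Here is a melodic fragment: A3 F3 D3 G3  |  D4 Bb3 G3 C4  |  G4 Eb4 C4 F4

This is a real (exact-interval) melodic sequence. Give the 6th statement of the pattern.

The 4-note cells begin on A3, D4, G4 — each up a 4th from the last.
Extending up a 4th: C5 → F5 → Bb5.
Statement 6 starts on Bb5 and keeps the same exact contour: Bb5 Gb5 Eb5 Ab5.

Bb5 Gb5 Eb5 Ab5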